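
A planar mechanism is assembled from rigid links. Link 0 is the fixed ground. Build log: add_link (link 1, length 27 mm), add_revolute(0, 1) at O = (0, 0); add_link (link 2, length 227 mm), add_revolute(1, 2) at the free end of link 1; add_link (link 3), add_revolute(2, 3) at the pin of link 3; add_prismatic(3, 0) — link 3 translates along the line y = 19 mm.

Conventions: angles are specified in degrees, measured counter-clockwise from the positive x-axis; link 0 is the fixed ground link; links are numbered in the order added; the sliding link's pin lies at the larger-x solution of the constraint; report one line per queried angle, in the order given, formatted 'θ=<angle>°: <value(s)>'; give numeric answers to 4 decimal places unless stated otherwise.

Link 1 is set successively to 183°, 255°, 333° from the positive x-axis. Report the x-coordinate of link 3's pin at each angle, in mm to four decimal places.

geometry: r = 27 mm, L = 227 mm, e = 19 mm
θ=183°: crank pin P = (r cos θ, r sin θ) = (-26.962997, -1.413071)
θ=183°: h = r sin θ − e = -1.413071 − 19 = -20.413071
θ=183°: x = r cos θ + √(L² − h²) = -26.962997 + 226.080310 = 199.117312
θ=255°: crank pin P = (r cos θ, r sin θ) = (-6.988114, -26.079997)
θ=255°: h = r sin θ − e = -26.079997 − 19 = -45.079997
θ=255°: x = r cos θ + √(L² − h²) = -6.988114 + 222.478749 = 215.490635
θ=333°: crank pin P = (r cos θ, r sin θ) = (24.057176, -12.257743)
θ=333°: h = r sin θ − e = -12.257743 − 19 = -31.257743
θ=333°: x = r cos θ + √(L² − h²) = 24.057176 + 224.837616 = 248.894792

θ=183°: 199.1173
θ=255°: 215.4906
θ=333°: 248.8948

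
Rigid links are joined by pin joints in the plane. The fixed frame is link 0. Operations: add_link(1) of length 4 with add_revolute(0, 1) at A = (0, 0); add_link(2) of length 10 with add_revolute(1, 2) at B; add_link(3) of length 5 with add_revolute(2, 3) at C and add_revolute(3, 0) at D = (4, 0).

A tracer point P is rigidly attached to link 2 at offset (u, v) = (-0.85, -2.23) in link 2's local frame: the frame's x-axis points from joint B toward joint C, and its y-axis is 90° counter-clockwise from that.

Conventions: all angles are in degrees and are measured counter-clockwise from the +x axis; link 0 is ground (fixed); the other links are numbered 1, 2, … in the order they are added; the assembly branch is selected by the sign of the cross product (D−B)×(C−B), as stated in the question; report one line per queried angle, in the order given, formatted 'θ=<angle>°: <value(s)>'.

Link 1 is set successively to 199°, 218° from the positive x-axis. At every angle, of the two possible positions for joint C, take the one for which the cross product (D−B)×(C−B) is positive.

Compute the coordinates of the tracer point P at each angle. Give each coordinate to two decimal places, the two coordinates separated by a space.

A=(0,0), D=(4.00,0)
θ=199°: B = A + 4.00·(cos199°, sin199°) = (-3.7821, -1.3023)
θ=199°: |BD| = 7.8903
θ=199°: circle(B,10.00) ∩ circle(D,5.00): a=8.6978, h=4.9344
θ=199°:   candidates: C₊=(3.9821,5.0000) cross=38.933; C₋=(5.6109,-4.7334) cross=-38.933
θ=199°:   branch + wants cross > 0 → take C=(3.9821,5.0000) (cross=38.933)
θ=199°: ex = (C−B)/|BC| = (0.7764,0.6302); ey = (-0.6302,0.7764)
θ=199°: P = B + -0.85·ex + -2.23·ey = (-3.0366,-3.5694)
θ=218°: B = A + 4.00·(cos218°, sin218°) = (-3.1520, -2.4626)
θ=218°: |BD| = 7.5641
θ=218°: circle(B,10.00) ∩ circle(D,5.00): a=8.7397, h=4.8599
θ=218°:   candidates: C₊=(3.5293,4.9778) cross=36.761; C₋=(6.6937,-4.2124) cross=-36.761
θ=218°:   branch + wants cross > 0 → take C=(3.5293,4.9778) (cross=36.761)
θ=218°: ex = (C−B)/|BC| = (0.6681,0.7440); ey = (-0.7440,0.6681)
θ=218°: P = B + -0.85·ex + -2.23·ey = (-2.0607,-4.5850)

θ=199°: -3.04 -3.57
θ=218°: -2.06 -4.59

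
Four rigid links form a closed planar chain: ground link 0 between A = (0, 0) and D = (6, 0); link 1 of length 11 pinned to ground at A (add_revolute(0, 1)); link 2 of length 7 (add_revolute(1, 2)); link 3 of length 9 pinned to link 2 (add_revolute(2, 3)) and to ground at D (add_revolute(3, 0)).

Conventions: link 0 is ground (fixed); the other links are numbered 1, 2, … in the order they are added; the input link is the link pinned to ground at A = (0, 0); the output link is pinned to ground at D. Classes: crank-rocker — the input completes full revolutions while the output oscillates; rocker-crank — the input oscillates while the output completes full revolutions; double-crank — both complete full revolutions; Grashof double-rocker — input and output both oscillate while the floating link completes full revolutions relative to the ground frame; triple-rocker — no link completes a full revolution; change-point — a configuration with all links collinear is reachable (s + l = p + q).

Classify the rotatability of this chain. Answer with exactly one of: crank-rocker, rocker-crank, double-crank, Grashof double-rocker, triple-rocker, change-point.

lengths: ground=6, input=11, coupler=7, output=9
sorted: s=6 (shortest), l=11 (longest), p+q=16
s + l = 17 vs p + q = 16
s + l > p + q → non-Grashof → no link fully rotates → triple-rocker

triple-rocker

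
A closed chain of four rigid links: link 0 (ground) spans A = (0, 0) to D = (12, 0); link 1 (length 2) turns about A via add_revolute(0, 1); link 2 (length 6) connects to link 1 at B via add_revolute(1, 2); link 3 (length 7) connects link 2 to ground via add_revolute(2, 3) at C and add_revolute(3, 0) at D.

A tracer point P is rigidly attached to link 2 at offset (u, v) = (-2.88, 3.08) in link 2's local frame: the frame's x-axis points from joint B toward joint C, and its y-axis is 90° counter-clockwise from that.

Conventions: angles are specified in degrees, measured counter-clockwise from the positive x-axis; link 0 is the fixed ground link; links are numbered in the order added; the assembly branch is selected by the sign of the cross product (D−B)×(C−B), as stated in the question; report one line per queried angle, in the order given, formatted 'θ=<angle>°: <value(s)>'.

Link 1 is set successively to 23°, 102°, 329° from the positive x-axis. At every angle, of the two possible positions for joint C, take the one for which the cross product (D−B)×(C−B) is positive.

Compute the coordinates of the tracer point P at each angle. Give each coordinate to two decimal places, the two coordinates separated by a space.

A=(0,0), D=(12.00,0)
θ=23°: B = A + 2.00·(cos23°, sin23°) = (1.8410, 0.7815)
θ=23°: |BD| = 10.1890
θ=23°: circle(B,6.00) ∩ circle(D,7.00): a=4.4566, h=4.0173
θ=23°:   candidates: C₊=(6.5926,4.4452) cross=40.933; C₋=(5.9763,-3.5659) cross=-40.933
θ=23°:   branch + wants cross > 0 → take C=(6.5926,4.4452) (cross=40.933)
θ=23°: ex = (C−B)/|BC| = (0.7919,0.6106); ey = (-0.6106,0.7919)
θ=23°: P = B + -2.88·ex + 3.08·ey = (-2.3204,1.4620)
θ=102°: B = A + 2.00·(cos102°, sin102°) = (-0.4158, 1.9563)
θ=102°: |BD| = 12.5690
θ=102°: circle(B,6.00) ∩ circle(D,7.00): a=5.7674, h=1.6546
θ=102°:   candidates: C₊=(5.5388,2.6930) cross=20.796; C₋=(5.0237,-0.5758) cross=-20.796
θ=102°:   branch + wants cross > 0 → take C=(5.5388,2.6930) (cross=20.796)
θ=102°: ex = (C−B)/|BC| = (0.9924,0.1228); ey = (-0.1228,0.9924)
θ=102°: P = B + -2.88·ex + 3.08·ey = (-3.6522,4.6593)
θ=329°: B = A + 2.00·(cos329°, sin329°) = (1.7143, -1.0301)
θ=329°: |BD| = 10.3371
θ=329°: circle(B,6.00) ∩ circle(D,7.00): a=4.5398, h=3.9231
θ=329°:   candidates: C₊=(5.8406,3.3259) cross=40.553; C₋=(6.6224,-4.4813) cross=-40.553
θ=329°:   branch + wants cross > 0 → take C=(5.8406,3.3259) (cross=40.553)
θ=329°: ex = (C−B)/|BC| = (0.6877,0.7260); ey = (-0.7260,0.6877)
θ=329°: P = B + -2.88·ex + 3.08·ey = (-2.5023,-1.0028)

θ=23°: -2.32 1.46
θ=102°: -3.65 4.66
θ=329°: -2.50 -1.00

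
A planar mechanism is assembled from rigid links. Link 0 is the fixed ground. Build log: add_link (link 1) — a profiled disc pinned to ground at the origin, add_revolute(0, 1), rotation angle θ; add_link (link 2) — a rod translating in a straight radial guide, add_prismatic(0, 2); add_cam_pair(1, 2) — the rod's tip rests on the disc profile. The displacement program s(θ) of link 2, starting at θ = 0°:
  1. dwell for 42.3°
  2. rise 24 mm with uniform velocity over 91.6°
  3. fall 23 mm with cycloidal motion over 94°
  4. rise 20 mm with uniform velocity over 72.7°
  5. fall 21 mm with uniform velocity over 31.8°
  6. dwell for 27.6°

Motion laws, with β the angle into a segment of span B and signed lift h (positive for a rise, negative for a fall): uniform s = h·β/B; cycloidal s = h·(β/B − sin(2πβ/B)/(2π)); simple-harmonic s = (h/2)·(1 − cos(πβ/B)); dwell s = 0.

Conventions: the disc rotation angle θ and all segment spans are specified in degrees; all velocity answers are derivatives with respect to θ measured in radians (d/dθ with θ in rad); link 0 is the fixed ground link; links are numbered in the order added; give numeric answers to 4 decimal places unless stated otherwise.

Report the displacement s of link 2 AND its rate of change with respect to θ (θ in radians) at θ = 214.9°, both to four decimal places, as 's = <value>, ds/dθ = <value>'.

seg 1 [0°–42.3°] dwell: s stays 0.0000
seg 2 [42.3°–133.9°] uniform, h=24: full span → s += 24 → s = 24.0000
seg 3 [133.9°–227.9°] cycloidal, h=-23: θ=214.9° here. β=81, B=94. -23·(0.8617 − sin(2π·0.8617)/(2π)) = -22.6145 → s = 1.3855
velocity in seg [133.9°–227.9°] (cycloidal), θ in radians: β = 81° = 1.4137 rad, B = 94° = 1.6406 rad; ds/dθ = (h/B)(1 − cos(2πβ/B)) = ((-23)/1.6406)(1 − cos(2π·0.8617)) = -4.968007 mm/rad

s = 1.3855, ds/dθ = -4.9680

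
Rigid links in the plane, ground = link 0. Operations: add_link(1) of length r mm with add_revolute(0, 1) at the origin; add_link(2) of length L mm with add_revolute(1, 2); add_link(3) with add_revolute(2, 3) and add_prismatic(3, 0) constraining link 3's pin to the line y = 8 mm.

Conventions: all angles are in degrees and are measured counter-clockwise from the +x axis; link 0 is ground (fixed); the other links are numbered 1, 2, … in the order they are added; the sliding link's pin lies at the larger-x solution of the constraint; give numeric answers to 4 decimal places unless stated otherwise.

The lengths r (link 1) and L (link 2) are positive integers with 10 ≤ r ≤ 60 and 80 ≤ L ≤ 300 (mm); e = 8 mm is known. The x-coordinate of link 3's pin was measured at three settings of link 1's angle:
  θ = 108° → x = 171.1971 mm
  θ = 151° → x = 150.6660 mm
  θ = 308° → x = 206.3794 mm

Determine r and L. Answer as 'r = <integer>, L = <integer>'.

constraint per measurement: (x − r cos θ)² + (r sin θ − e)² = L²
subtracting the θ₁ and θ₂ equations cancels the r² and L² terms:
r = (x₁² − x₂²) / (2[(x₁cos θ₁ + e sin θ₁) − (x₂cos θ₂ + e sin θ₂)]) = 40.0000 → r = 40
L² = (x₁ − r cos θ₁)² + (r sin θ₁ − e)² = 34595.9959 → L = 186.0000 → L = 186
check at θ₃=308°: x = 206.3794 (printed 206.3794) ✓

r = 40, L = 186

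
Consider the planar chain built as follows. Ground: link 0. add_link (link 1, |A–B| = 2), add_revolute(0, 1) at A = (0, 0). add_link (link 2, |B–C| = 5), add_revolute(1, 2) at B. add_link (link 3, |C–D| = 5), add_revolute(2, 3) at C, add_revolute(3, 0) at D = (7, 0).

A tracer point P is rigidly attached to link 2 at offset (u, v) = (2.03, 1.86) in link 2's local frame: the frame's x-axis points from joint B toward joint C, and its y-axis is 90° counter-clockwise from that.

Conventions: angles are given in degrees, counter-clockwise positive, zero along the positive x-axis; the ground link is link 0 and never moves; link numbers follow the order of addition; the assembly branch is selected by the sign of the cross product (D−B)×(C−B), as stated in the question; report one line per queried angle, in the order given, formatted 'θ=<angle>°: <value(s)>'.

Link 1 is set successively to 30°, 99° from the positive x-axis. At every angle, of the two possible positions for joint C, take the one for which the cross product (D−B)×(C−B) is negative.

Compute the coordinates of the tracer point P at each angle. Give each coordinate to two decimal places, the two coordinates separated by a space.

A=(0,0), D=(7.00,0)
θ=30°: B = A + 2.00·(cos30°, sin30°) = (1.7321, 1.0000)
θ=30°: |BD| = 5.3620
θ=30°: circle(B,5.00) ∩ circle(D,5.00): a=2.6810, h=4.2204
θ=30°:   candidates: C₊=(5.1531,4.6464) cross=22.630; C₋=(3.5789,-3.6464) cross=-22.630
θ=30°:   branch - wants cross < 0 → take C=(3.5789,-3.6464) (cross=-22.630)
θ=30°: ex = (C−B)/|BC| = (0.3694,-0.9293); ey = (0.9293,0.3694)
θ=30°: P = B + 2.03·ex + 1.86·ey = (4.2103,-0.1994)
θ=99°: B = A + 2.00·(cos99°, sin99°) = (-0.3129, 1.9754)
θ=99°: |BD| = 7.5750
θ=99°: circle(B,5.00) ∩ circle(D,5.00): a=3.7875, h=3.2642
θ=99°:   candidates: C₊=(4.1948,4.1389) cross=24.726; C₋=(2.4923,-2.1636) cross=-24.726
θ=99°:   branch - wants cross < 0 → take C=(2.4923,-2.1636) (cross=-24.726)
θ=99°: ex = (C−B)/|BC| = (0.5610,-0.8278); ey = (0.8278,0.5610)
θ=99°: P = B + 2.03·ex + 1.86·ey = (2.3657,1.3385)

θ=30°: 4.21 -0.20
θ=99°: 2.37 1.34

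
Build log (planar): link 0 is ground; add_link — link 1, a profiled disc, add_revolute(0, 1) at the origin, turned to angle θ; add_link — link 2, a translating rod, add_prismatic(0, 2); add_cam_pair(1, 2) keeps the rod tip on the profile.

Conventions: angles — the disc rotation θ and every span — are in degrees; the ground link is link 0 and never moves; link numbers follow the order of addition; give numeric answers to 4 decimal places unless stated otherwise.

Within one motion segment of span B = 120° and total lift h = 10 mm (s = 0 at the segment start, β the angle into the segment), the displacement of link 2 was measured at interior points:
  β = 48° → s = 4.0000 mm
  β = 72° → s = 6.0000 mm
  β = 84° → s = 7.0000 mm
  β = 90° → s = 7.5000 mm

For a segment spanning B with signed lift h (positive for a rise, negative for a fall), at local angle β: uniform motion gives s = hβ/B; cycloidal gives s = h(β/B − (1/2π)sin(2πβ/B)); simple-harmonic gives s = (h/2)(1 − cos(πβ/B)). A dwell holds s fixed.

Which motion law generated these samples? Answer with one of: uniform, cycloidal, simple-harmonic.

candidates at β/B = r: uniform s = h·r (linear in β); cycloidal s = h·(r − sin(2πr)/(2π)); simple-harmonic s = (h/2)(1 − cos(πr))
β=48°: printed 4.0000 | uniform 4.0000, cycloidal 3.0645, simple-harmonic 3.4549
β=72°: printed 6.0000 | uniform 6.0000, cycloidal 6.9355, simple-harmonic 6.5451
β=84°: printed 7.0000 | uniform 7.0000, cycloidal 8.5137, simple-harmonic 7.9389
β=90°: printed 7.5000 | uniform 7.5000, cycloidal 9.0915, simple-harmonic 8.5355
only one law matches every sample → uniform

uniform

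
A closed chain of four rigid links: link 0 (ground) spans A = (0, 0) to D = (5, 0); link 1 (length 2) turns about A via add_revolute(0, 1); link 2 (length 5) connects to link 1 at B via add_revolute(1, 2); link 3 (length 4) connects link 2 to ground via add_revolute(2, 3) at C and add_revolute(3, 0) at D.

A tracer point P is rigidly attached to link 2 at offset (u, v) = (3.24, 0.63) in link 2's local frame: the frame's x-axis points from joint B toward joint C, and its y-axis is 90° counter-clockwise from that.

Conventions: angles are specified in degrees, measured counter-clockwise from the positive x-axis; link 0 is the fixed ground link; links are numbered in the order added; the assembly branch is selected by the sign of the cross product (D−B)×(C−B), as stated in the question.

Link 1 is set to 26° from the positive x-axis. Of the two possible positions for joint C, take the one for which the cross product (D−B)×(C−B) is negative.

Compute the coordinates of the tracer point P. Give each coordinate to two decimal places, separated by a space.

A=(0,0), D=(5.00,0)
B = A + 2.00·(cos26°, sin26°) = (1.7976, 0.8767)
|BD| = 3.3203
circle(B,5.00) ∩ circle(D,4.00): a=3.0154, h=3.9884
  candidates: C₊=(5.7592,3.9273) cross=13.242; C₋=(3.6528,-3.7663) cross=-13.242
  branch - wants cross < 0 → take C=(3.6528,-3.7663) (cross=-13.242)
ex = (C−B)/|BC| = (0.3711,-0.9286); ey = (0.9286,0.3711)
P = B + 3.24·ex + 0.63·ey = (3.5848,-1.8982)

3.58 -1.90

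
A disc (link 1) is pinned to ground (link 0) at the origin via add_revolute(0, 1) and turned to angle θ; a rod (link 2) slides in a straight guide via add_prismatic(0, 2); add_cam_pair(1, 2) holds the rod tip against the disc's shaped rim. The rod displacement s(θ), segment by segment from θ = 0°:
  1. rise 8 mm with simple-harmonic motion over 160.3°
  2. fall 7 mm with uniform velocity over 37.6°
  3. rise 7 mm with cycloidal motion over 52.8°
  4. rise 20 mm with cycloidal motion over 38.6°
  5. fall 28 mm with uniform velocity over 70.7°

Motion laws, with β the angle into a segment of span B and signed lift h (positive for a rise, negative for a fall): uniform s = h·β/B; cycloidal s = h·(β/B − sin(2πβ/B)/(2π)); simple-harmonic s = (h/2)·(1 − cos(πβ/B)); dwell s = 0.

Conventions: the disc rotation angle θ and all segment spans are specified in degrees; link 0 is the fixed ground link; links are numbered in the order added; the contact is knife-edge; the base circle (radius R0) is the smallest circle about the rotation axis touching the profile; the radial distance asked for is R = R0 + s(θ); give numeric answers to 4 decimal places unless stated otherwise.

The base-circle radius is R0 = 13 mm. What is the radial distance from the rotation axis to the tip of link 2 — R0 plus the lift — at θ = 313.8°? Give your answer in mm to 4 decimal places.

segment 1 (0° to 160.3°, simple-harmonic, h = 8) is passed completely: s = 0.0000 + (8) = 8.0000
segment 2 (160.3° to 197.9°, uniform, h = -7) is passed completely: s = 8.0000 + (-7) = 1.0000
segment 3 (197.9° to 250.7°, cycloidal, h = 7) is passed completely: s = 1.0000 + (7) = 8.0000
segment 4 (250.7° to 289.3°, cycloidal, h = 20) is passed completely: s = 8.0000 + (20) = 28.0000
θ = 313.8° falls in segment 5 (289.3° to 360°, uniform, h = -28): β = 313.8 − 289.3 = 24.5°, B = 70.7°; Δs = -28·24.5/70.7 = -9.7030; s = 28.0000 − 9.7030 = 18.2970
R = R0 + s = 13 + 18.2970 = 31.2970

31.2970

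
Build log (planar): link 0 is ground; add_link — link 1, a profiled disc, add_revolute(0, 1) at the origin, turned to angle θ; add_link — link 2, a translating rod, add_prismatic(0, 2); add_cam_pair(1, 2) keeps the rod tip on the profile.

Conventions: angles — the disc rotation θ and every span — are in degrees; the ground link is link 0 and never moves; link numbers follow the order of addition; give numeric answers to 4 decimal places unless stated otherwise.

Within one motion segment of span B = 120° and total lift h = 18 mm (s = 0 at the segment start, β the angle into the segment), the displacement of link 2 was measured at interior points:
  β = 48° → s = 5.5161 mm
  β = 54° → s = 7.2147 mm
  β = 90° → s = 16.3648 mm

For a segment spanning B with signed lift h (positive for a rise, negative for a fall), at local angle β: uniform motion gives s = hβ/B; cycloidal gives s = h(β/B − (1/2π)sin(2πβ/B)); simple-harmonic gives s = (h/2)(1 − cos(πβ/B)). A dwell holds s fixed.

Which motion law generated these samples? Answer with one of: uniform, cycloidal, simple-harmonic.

candidates at β/B = r: uniform s = h·r (linear in β); cycloidal s = h·(r − sin(2πr)/(2π)); simple-harmonic s = (h/2)(1 − cos(πr))
β=48°: printed 5.5161 | uniform 7.2000, cycloidal 5.5161, simple-harmonic 6.2188
β=54°: printed 7.2147 | uniform 8.1000, cycloidal 7.2147, simple-harmonic 7.5921
β=90°: printed 16.3648 | uniform 13.5000, cycloidal 16.3648, simple-harmonic 15.3640
only one law matches every sample → cycloidal

cycloidal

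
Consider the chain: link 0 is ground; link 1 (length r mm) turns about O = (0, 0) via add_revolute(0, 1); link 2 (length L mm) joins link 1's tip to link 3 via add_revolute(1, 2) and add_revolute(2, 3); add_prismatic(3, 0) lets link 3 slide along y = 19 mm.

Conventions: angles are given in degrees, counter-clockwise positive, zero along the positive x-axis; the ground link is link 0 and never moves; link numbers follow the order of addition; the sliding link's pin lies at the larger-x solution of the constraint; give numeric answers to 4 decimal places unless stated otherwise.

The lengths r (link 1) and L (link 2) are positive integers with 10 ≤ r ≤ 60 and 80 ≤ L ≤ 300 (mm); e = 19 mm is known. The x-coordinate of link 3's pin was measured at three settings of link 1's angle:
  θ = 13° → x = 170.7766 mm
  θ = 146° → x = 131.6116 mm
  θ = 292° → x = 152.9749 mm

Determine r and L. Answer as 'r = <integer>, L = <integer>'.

constraint per measurement: (x − r cos θ)² + (r sin θ − e)² = L²
subtracting the θ₁ and θ₂ equations cancels the r² and L² terms:
r = (x₁² − x₂²) / (2[(x₁cos θ₁ + e sin θ₁) − (x₂cos θ₂ + e sin θ₂)]) = 22.0000 → r = 22
L² = (x₁ − r cos θ₁)² + (r sin θ₁ − e)² = 22500.0053 → L = 150.0000 → L = 150
check at θ₃=292°: x = 152.9749 (printed 152.9749) ✓

r = 22, L = 150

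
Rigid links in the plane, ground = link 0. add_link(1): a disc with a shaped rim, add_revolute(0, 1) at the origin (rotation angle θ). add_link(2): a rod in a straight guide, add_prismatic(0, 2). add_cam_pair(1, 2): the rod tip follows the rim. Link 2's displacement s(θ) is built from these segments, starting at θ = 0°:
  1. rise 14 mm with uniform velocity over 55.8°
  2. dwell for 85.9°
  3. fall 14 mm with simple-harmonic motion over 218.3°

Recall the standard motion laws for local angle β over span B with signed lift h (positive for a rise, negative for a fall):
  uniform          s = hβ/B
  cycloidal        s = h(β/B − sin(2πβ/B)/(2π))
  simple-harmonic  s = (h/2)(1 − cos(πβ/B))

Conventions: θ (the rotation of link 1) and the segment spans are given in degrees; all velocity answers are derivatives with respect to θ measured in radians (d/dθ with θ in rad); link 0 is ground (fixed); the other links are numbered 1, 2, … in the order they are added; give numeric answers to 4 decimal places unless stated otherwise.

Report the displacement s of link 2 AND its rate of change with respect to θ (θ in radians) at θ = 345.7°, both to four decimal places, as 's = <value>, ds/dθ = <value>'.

segment 1 (0° to 55.8°, uniform, h = 14) is passed completely: s = 0.0000 + (14) = 14.0000
segment 2 (55.8° to 141.7°, dwell): s unchanged at 14.0000
θ = 345.7° falls in segment 3 (141.7° to 360°, simple-harmonic, h = -14): β = 345.7 − 141.7 = 204°, B = 218.3°; Δs = -14/2·(1 − cos(π·0.9345)) = -13.8523; s = 14.0000 − 13.8523 = 0.1477
velocity in seg [141.7°–360°] (simple-harmonic), θ in radians: β = 204° = 3.5605 rad, B = 218.3° = 3.8101 rad; ds/dθ = (πh/(2B)) sin(πβ/B) = (π·(-14)/(2·3.8101)) sin(π·0.9345) = -1.179449 mm/rad

s = 0.1477, ds/dθ = -1.1794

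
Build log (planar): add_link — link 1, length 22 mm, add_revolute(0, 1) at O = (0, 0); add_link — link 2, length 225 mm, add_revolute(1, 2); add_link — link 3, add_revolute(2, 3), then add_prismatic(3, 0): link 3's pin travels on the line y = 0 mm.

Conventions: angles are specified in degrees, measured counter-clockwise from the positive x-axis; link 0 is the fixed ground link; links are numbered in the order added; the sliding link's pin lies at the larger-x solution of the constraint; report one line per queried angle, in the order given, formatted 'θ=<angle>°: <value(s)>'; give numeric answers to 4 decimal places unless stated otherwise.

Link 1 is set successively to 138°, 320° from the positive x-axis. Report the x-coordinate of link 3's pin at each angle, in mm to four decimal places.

geometry: r = 22 mm, L = 225 mm, e = 0 mm
θ=138°: crank pin P = (r cos θ, r sin θ) = (-16.349186, 14.720873)
θ=138°: h = r sin θ − e = 14.720873 − 0 = 14.720873
θ=138°: x = r cos θ + √(L² − h²) = -16.349186 + 224.517919 = 208.168733
θ=320°: crank pin P = (r cos θ, r sin θ) = (16.852978, -14.141327)
θ=320°: h = r sin θ − e = -14.141327 − 0 = -14.141327
θ=320°: x = r cos θ + √(L² − h²) = 16.852978 + 224.555167 = 241.408144

θ=138°: 208.1687
θ=320°: 241.4081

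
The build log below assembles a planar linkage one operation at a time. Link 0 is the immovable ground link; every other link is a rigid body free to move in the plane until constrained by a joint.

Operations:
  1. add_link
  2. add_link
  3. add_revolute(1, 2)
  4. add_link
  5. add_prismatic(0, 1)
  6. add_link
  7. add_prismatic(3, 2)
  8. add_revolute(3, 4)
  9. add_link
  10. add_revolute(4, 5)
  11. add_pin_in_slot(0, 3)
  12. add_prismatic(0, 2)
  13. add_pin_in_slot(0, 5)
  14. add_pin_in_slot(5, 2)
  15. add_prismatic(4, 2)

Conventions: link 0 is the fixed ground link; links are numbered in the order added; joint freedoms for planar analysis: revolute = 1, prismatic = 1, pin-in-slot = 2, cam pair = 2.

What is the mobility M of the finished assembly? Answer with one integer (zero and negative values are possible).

(L,J1,J2)=(1,0,0); link0 fixed
link1: (2,0,0)
link2: (3,0,0)
R 1-2 [J1]: (3,1,0)
link3: (4,1,0)
P 0-1 [J1]: (4,2,0)
link4: (5,2,0)
P 3-2 [J1]: (5,3,0)
R 3-4 [J1]: (5,4,0)
link5: (6,4,0)
R 4-5 [J1]: (6,5,0)
PS 0-3 [J2]: (6,5,1)
P 0-2 [J1]: (6,6,1)
PS 0-5 [J2]: (6,6,2)
PS 5-2 [J2]: (6,6,3)
P 4-2 [J1]: (6,7,3)
Grübler: 3·5 − 2·7 − 3 = -2

M = -2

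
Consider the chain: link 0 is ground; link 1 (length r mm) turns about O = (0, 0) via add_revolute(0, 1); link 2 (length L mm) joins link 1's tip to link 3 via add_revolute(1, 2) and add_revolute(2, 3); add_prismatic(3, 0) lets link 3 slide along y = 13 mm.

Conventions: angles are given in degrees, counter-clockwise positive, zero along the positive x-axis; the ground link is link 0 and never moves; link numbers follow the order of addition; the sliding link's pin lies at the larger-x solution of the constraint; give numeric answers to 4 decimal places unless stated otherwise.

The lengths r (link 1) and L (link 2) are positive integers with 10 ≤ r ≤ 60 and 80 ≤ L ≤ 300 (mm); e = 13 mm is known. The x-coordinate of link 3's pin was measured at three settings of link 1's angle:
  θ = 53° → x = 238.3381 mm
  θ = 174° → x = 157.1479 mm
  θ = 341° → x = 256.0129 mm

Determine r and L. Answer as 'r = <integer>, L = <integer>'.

constraint per measurement: (x − r cos θ)² + (r sin θ − e)² = L²
subtracting the θ₁ and θ₂ equations cancels the r² and L² terms:
r = (x₁² − x₂²) / (2[(x₁cos θ₁ + e sin θ₁) − (x₂cos θ₂ + e sin θ₂)]) = 52.0000 → r = 52
L² = (x₁ − r cos θ₁)² + (r sin θ₁ − e)² = 43681.0080 → L = 209.0000 → L = 209
check at θ₃=341°: x = 256.0129 (printed 256.0129) ✓

r = 52, L = 209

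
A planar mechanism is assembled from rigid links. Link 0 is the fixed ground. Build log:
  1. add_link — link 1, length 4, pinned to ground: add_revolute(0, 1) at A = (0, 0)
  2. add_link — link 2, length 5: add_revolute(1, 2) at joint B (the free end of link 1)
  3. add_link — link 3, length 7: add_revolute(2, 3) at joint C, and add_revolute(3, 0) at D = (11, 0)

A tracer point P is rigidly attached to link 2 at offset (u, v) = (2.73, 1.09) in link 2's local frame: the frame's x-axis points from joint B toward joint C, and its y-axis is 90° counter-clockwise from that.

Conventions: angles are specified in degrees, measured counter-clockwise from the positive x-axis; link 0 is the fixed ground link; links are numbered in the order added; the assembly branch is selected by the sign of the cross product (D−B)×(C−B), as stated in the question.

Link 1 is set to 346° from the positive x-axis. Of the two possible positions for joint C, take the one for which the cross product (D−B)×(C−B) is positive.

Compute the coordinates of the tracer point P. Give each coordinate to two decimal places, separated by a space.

A=(0,0), D=(11.00,0)
B = A + 4.00·(cos346°, sin346°) = (3.8812, -0.9677)
|BD| = 7.1843
circle(B,5.00) ∩ circle(D,7.00): a=1.9218, h=4.6159
  candidates: C₊=(5.1638,3.8650) cross=33.162; C₋=(6.4072,-5.2827) cross=-33.162
  branch + wants cross > 0 → take C=(5.1638,3.8650) (cross=33.162)
ex = (C−B)/|BC| = (0.2565,0.9665); ey = (-0.9665,0.2565)
P = B + 2.73·ex + 1.09·ey = (3.5279,1.9506)

3.53 1.95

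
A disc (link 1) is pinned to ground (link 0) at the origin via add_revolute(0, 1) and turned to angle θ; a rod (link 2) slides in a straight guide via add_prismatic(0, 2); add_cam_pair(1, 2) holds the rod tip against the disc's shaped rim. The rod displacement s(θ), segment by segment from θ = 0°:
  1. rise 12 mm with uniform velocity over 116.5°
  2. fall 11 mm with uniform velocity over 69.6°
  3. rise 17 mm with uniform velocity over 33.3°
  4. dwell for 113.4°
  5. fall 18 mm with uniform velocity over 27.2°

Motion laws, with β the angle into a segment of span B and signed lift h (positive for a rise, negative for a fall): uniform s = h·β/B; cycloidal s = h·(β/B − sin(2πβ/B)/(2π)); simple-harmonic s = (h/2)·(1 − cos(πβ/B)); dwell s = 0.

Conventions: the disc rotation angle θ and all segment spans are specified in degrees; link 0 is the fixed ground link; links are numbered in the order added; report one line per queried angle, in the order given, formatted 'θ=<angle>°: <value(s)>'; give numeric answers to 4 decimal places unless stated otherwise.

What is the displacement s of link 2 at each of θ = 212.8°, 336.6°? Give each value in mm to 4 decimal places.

segment 1 (0° to 116.5°, uniform, h = 12) is passed completely: s = 0.0000 + (12) = 12.0000
segment 2 (116.5° to 186.1°, uniform, h = -11) is passed completely: s = 12.0000 + (-11) = 1.0000
θ = 212.8° falls in segment 3 (186.1° to 219.4°, uniform, h = 17): β = 212.8 − 186.1 = 26.7°, B = 33.3°; Δs = 17·26.7/33.3 = 13.6306; s = 1.0000 + 13.6306 = 14.6306
segment 3 (186.1° to 219.4°, uniform, h = 17) is passed completely: s = 1.0000 + (17) = 18.0000
segment 4 (219.4° to 332.8°, dwell): s unchanged at 18.0000
θ = 336.6° falls in segment 5 (332.8° to 360°, uniform, h = -18): β = 336.6 − 332.8 = 3.8°, B = 27.2°; Δs = -18·3.8/27.2 = -2.5147; s = 18.0000 − 2.5147 = 15.4853

θ=212.8°: 14.6306
θ=336.6°: 15.4853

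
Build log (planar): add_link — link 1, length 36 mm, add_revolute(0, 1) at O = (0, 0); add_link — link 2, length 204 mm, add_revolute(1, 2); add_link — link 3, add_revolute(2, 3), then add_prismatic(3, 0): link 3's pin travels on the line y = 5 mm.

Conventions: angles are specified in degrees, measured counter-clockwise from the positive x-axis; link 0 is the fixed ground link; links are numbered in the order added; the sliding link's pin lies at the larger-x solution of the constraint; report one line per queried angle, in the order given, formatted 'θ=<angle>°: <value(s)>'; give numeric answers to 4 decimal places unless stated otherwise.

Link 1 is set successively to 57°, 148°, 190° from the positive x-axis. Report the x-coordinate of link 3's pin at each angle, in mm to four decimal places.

geometry: r = 36 mm, L = 204 mm, e = 5 mm
θ=57°: crank pin P = (r cos θ, r sin θ) = (19.607005, 30.192140)
θ=57°: h = r sin θ − e = 30.192140 − 5 = 25.192140
θ=57°: x = r cos θ + √(L² − h²) = 19.607005 + 202.438524 = 222.045529
θ=148°: crank pin P = (r cos θ, r sin θ) = (-30.529731, 19.077094)
θ=148°: h = r sin θ − e = 19.077094 − 5 = 14.077094
θ=148°: x = r cos θ + √(L² − h²) = -30.529731 + 203.513723 = 172.983992
θ=190°: crank pin P = (r cos θ, r sin θ) = (-35.453079, -6.251334)
θ=190°: h = r sin θ − e = -6.251334 − 5 = -11.251334
θ=190°: x = r cos θ + √(L² − h²) = -35.453079 + 203.689488 = 168.236409

θ=57°: 222.0455
θ=148°: 172.9840
θ=190°: 168.2364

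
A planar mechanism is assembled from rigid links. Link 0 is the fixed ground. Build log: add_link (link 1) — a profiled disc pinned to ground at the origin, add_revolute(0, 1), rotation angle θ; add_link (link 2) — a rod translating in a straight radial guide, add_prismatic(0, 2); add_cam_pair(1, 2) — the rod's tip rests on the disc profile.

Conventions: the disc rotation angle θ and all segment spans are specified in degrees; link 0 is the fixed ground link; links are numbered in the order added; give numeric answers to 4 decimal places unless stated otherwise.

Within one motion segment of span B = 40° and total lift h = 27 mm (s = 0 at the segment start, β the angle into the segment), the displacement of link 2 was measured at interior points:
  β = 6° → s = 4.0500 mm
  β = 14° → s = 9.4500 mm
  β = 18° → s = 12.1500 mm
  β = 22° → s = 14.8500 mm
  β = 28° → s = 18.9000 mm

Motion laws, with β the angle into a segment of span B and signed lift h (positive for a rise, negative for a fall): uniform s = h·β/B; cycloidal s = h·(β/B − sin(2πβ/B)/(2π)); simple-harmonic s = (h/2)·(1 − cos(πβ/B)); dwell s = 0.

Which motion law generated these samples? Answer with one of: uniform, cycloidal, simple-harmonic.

candidates at β/B = r: uniform s = h·r (linear in β); cycloidal s = h·(r − sin(2πr)/(2π)); simple-harmonic s = (h/2)(1 − cos(πr))
β=6°: printed 4.0500 | uniform 4.0500, cycloidal 0.5735, simple-harmonic 1.4714
β=14°: printed 9.4500 | uniform 9.4500, cycloidal 5.9735, simple-harmonic 7.3711
β=18°: printed 12.1500 | uniform 12.1500, cycloidal 10.8221, simple-harmonic 11.3881
β=22°: printed 14.8500 | uniform 14.8500, cycloidal 16.1779, simple-harmonic 15.6119
β=28°: printed 18.9000 | uniform 18.9000, cycloidal 22.9869, simple-harmonic 21.4351
only one law matches every sample → uniform

uniform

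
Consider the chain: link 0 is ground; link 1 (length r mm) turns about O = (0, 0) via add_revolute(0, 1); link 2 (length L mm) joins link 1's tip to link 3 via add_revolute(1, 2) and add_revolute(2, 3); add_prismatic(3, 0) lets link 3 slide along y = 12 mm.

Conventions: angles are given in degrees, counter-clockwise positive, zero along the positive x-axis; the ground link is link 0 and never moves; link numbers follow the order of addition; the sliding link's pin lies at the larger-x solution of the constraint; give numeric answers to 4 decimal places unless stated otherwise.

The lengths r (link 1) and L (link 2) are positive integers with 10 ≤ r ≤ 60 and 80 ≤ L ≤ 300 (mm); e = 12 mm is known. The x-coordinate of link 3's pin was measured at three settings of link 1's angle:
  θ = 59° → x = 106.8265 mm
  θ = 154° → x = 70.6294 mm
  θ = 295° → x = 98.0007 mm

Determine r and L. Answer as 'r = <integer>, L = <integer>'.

constraint per measurement: (x − r cos θ)² + (r sin θ − e)² = L²
subtracting the θ₁ and θ₂ equations cancels the r² and L² terms:
r = (x₁² − x₂²) / (2[(x₁cos θ₁ + e sin θ₁) − (x₂cos θ₂ + e sin θ₂)]) = 26.0000 → r = 26
L² = (x₁ − r cos θ₁)² + (r sin θ₁ − e)² = 8836.0035 → L = 94.0000 → L = 94
check at θ₃=295°: x = 98.0007 (printed 98.0007) ✓

r = 26, L = 94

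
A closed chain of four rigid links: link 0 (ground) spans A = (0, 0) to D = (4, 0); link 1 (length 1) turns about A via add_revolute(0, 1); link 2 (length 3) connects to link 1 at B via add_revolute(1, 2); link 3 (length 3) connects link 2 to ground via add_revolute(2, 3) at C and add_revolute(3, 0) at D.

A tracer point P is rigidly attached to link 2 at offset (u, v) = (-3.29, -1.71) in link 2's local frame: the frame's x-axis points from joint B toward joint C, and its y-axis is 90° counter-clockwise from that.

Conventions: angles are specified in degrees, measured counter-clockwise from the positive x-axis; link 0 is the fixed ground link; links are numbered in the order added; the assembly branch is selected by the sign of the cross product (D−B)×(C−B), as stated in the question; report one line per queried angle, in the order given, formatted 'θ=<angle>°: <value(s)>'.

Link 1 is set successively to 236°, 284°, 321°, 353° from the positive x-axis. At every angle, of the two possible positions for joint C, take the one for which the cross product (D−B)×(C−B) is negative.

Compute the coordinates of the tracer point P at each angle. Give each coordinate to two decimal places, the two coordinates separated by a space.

A=(0,0), D=(4.00,0)
θ=236°: B = A + 1.00·(cos236°, sin236°) = (-0.5592, -0.8290)
θ=236°: |BD| = 4.6340
θ=236°: circle(B,3.00) ∩ circle(D,3.00): a=2.3170, h=1.9057
θ=236°:   candidates: C₊=(1.3795,1.4604) cross=8.831; C₋=(2.0613,-2.2895) cross=-8.831
θ=236°:   branch - wants cross < 0 → take C=(2.0613,-2.2895) (cross=-8.831)
θ=236°: ex = (C−B)/|BC| = (0.8735,-0.4868); ey = (0.4868,0.8735)
θ=236°: P = B + -3.29·ex + -1.71·ey = (-4.2655,-0.7212)
θ=284°: B = A + 1.00·(cos284°, sin284°) = (0.2419, -0.9703)
θ=284°: |BD| = 3.8813
θ=284°: circle(B,3.00) ∩ circle(D,3.00): a=1.9407, h=2.2878
θ=284°:   candidates: C₊=(1.5490,1.7300) cross=8.880; C₋=(2.6929,-2.7003) cross=-8.880
θ=284°:   branch - wants cross < 0 → take C=(2.6929,-2.7003) (cross=-8.880)
θ=284°: ex = (C−B)/|BC| = (0.8170,-0.5767); ey = (0.5767,0.8170)
θ=284°: P = B + -3.29·ex + -1.71·ey = (-3.4320,-0.4701)
θ=321°: B = A + 1.00·(cos321°, sin321°) = (0.7771, -0.6293)
θ=321°: |BD| = 3.2837
θ=321°: circle(B,3.00) ∩ circle(D,3.00): a=1.6419, h=2.5108
θ=321°:   candidates: C₊=(1.9074,2.1496) cross=8.245; C₋=(2.8698,-2.7790) cross=-8.245
θ=321°:   branch - wants cross < 0 → take C=(2.8698,-2.7790) (cross=-8.245)
θ=321°: ex = (C−B)/|BC| = (0.6975,-0.7165); ey = (0.7165,0.6975)
θ=321°: P = B + -3.29·ex + -1.71·ey = (-2.7431,0.5353)
θ=353°: B = A + 1.00·(cos353°, sin353°) = (0.9925, -0.1219)
θ=353°: |BD| = 3.0099
θ=353°: circle(B,3.00) ∩ circle(D,3.00): a=1.5050, h=2.5952
θ=353°:   candidates: C₊=(2.3912,2.5321) cross=7.811; C₋=(2.6014,-2.6540) cross=-7.811
θ=353°:   branch - wants cross < 0 → take C=(2.6014,-2.6540) (cross=-7.811)
θ=353°: ex = (C−B)/|BC| = (0.5363,-0.8440); ey = (0.8440,0.5363)
θ=353°: P = B + -3.29·ex + -1.71·ey = (-2.2151,1.7380)

θ=236°: -4.27 -0.72
θ=284°: -3.43 -0.47
θ=321°: -2.74 0.54
θ=353°: -2.22 1.74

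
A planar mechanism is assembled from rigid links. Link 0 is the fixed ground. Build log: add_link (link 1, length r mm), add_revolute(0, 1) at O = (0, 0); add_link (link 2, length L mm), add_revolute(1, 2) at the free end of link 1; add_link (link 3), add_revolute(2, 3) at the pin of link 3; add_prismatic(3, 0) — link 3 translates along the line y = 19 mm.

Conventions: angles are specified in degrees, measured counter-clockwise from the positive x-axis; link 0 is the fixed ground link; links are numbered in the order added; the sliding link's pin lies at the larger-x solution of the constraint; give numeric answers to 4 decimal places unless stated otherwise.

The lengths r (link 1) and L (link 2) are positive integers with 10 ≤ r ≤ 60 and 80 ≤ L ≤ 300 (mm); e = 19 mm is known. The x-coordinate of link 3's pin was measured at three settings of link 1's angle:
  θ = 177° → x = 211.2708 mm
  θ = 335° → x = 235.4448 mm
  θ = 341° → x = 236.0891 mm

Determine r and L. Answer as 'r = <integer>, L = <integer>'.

constraint per measurement: (x − r cos θ)² + (r sin θ − e)² = L²
subtracting the θ₁ and θ₂ equations cancels the r² and L² terms:
r = (x₁² − x₂²) / (2[(x₁cos θ₁ + e sin θ₁) − (x₂cos θ₂ + e sin θ₂)]) = 13.0000 → r = 13
L² = (x₁ − r cos θ₁)² + (r sin θ₁ − e)² = 50625.0097 → L = 225.0000 → L = 225
check at θ₃=341°: x = 236.0891 (printed 236.0891) ✓

r = 13, L = 225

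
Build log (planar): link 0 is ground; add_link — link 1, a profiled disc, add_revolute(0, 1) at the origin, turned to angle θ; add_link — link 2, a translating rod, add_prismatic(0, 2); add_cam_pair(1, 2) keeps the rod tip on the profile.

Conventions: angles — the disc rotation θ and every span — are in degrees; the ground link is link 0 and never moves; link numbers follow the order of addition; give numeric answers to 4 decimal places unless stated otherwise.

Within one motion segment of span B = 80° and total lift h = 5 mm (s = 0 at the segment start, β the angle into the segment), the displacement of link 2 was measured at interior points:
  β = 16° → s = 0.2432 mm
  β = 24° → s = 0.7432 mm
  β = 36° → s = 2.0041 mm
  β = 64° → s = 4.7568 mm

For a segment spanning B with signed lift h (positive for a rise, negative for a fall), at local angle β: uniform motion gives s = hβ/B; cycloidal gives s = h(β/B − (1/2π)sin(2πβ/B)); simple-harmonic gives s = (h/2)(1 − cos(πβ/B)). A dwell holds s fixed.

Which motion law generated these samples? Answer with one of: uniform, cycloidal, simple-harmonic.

candidates at β/B = r: uniform s = h·r (linear in β); cycloidal s = h·(r − sin(2πr)/(2π)); simple-harmonic s = (h/2)(1 − cos(πr))
β=16°: printed 0.2432 | uniform 1.0000, cycloidal 0.2432, simple-harmonic 0.4775
β=24°: printed 0.7432 | uniform 1.5000, cycloidal 0.7432, simple-harmonic 1.0305
β=36°: printed 2.0041 | uniform 2.2500, cycloidal 2.0041, simple-harmonic 2.1089
β=64°: printed 4.7568 | uniform 4.0000, cycloidal 4.7568, simple-harmonic 4.5225
only one law matches every sample → cycloidal

cycloidal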